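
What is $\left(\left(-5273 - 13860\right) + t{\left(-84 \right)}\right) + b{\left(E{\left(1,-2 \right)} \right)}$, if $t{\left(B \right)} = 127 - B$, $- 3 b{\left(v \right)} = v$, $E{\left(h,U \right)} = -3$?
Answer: $-18921$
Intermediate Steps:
$b{\left(v \right)} = - \frac{v}{3}$
$\left(\left(-5273 - 13860\right) + t{\left(-84 \right)}\right) + b{\left(E{\left(1,-2 \right)} \right)} = \left(\left(-5273 - 13860\right) + \left(127 - -84\right)\right) - -1 = \left(\left(-5273 - 13860\right) + \left(127 + 84\right)\right) + 1 = \left(-19133 + 211\right) + 1 = -18922 + 1 = -18921$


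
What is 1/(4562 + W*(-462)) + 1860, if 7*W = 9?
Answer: 7380481/3968 ≈ 1860.0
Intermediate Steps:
W = 9/7 (W = (1/7)*9 = 9/7 ≈ 1.2857)
1/(4562 + W*(-462)) + 1860 = 1/(4562 + (9/7)*(-462)) + 1860 = 1/(4562 - 594) + 1860 = 1/3968 + 1860 = 7380481/3968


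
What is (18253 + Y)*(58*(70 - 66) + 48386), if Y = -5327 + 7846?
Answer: 1009893096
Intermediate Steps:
Y = 2519
(18253 + Y)*(58*(70 - 66) + 48386) = (18253 + 2519)*(58*(70 - 66) + 48386) = 20772*(58*4 + 48386) = 20772*(232 + 48386) = 20772*48618 = 1009893096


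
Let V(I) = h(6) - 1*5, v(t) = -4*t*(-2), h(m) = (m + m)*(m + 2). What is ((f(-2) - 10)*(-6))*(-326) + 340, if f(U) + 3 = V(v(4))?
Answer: 152908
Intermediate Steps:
h(m) = 2*m*(2 + m) (h(m) = (2*m)*(2 + m) = 2*m*(2 + m))
v(t) = 8*t
V(I) = 91 (V(I) = 2*6*(2 + 6) - 1*5 = 2*6*8 - 5 = 96 - 5 = 91)
f(U) = 88 (f(U) = -3 + 91 = 88)
((f(-2) - 10)*(-6))*(-326) + 340 = ((88 - 10)*(-6))*(-326) + 340 = (78*(-6))*(-326) + 340 = -468*(-326) + 340 = 152568 + 340 = 152908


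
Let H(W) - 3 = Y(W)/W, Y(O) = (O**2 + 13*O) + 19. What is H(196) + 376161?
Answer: 73769127/196 ≈ 3.7637e+5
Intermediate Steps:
Y(O) = 19 + O**2 + 13*O
H(W) = 3 + (19 + W**2 + 13*W)/W
H(196) + 376161 = (16 + 196 + 19/196) + 376161 = 41571/196 + 376161 = 73769127/196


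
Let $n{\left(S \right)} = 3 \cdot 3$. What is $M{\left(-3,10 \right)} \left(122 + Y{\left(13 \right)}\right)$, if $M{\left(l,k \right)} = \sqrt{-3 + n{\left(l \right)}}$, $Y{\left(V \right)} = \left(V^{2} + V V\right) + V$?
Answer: $473 \sqrt{6} \approx 1158.6$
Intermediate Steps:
$Y{\left(V \right)} = V + 2 V^{2}$ ($Y{\left(V \right)} = \left(V^{2} + V^{2}\right) + V = 2 V^{2} + V = V + 2 V^{2}$)
$n{\left(S \right)} = 9$
$M{\left(l,k \right)} = \sqrt{6}$ ($M{\left(l,k \right)} = \sqrt{-3 + 9} = \sqrt{6}$)
$M{\left(-3,10 \right)} \left(122 + Y{\left(13 \right)}\right) = \sqrt{6} \left(122 + 13 \left(1 + 2 \cdot 13\right)\right) = \sqrt{6} \left(122 + 13 \left(1 + 26\right)\right) = \sqrt{6} \left(122 + 13 \cdot 27\right) = \sqrt{6} \left(122 + 351\right) = \sqrt{6} \cdot 473 = 473 \sqrt{6}$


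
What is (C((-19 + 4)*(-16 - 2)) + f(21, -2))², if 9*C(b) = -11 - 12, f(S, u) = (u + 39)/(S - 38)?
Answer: 524176/23409 ≈ 22.392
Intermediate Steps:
f(S, u) = (39 + u)/(-38 + S)
C(b) = -23/9 (C(b) = (-11 - 12)/9 = (⅑)*(-23) = -23/9)
(C((-19 + 4)*(-16 - 2)) + f(21, -2))² = (-23/9 + (39 - 2)/(-38 + 21))² = (-23/9 + 37/(-17))² = (-23/9 - 1/17*37)² = (-23/9 - 37/17)² = (-724/153)² = 524176/23409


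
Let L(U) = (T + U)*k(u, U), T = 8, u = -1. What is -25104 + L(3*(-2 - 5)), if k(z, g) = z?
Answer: -25091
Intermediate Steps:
L(U) = -8 - U (L(U) = (8 + U)*(-1) = -8 - U)
-25104 + L(3*(-2 - 5)) = -25104 + (-8 - 3*(-2 - 5)) = -25104 + (-8 - 3*(-7)) = -25104 + (-8 - 1*(-21)) = -25104 + (-8 + 21) = -25104 + 13 = -25091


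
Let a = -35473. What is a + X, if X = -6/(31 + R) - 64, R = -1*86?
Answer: -1954529/55 ≈ -35537.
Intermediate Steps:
R = -86
X = -3514/55 (X = -6/(31 - 86) - 64 = -6/(-55) - 64 = -1/55*(-6) - 64 = 6/55 - 64 = -3514/55 ≈ -63.891)
a + X = -35473 - 3514/55 = -1954529/55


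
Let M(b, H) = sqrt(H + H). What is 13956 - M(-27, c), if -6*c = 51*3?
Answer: 13956 - I*sqrt(51) ≈ 13956.0 - 7.1414*I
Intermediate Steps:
c = -51/2 (c = -17*3/2 = -1/6*153 = -51/2 ≈ -25.500)
M(b, H) = sqrt(2)*sqrt(H) (M(b, H) = sqrt(2*H) = sqrt(2)*sqrt(H))
13956 - M(-27, c) = 13956 - sqrt(2)*sqrt(-51/2) = 13956 - sqrt(2)*I*sqrt(102)/2 = 13956 - I*sqrt(51)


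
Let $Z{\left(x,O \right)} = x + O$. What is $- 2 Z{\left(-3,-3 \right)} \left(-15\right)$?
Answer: $-180$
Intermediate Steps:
$Z{\left(x,O \right)} = O + x$
$- 2 Z{\left(-3,-3 \right)} \left(-15\right) = - 2 \left(-3 - 3\right) \left(-15\right) = \left(-2\right) \left(-6\right) \left(-15\right) = 12 \left(-15\right) = -180$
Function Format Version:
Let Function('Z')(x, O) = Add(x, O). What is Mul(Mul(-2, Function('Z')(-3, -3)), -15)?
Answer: -180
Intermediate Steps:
Function('Z')(x, O) = Add(O, x)
Mul(Mul(-2, Function('Z')(-3, -3)), -15) = Mul(Mul(-2, Add(-3, -3)), -15) = Mul(Mul(-2, -6), -15) = Mul(12, -15) = -180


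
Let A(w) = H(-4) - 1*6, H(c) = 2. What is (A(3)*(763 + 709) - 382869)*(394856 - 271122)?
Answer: -48102458638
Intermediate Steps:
A(w) = -4 (A(w) = 2 - 1*6 = 2 - 6 = -4)
(A(3)*(763 + 709) - 382869)*(394856 - 271122) = (-4*(763 + 709) - 382869)*(394856 - 271122) = (-4*1472 - 382869)*123734 = (-5888 - 382869)*123734 = -388757*123734 = -48102458638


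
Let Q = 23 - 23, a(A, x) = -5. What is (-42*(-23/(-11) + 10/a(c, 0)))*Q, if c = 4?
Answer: 0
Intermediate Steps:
Q = 0
(-42*(-23/(-11) + 10/a(c, 0)))*Q = -42*(-23/(-11) + 10/(-5))*0 = -42*(-23*(-1/11) + 10*(-⅕))*0 = -42*(23/11 - 2)*0 = -42*1/11*0 = -42/11*0 = 0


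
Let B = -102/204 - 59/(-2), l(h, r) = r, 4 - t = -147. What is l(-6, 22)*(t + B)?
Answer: 3960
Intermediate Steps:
t = 151 (t = 4 - 1*(-147) = 4 + 147 = 151)
B = 29 (B = -102*1/204 - 59*(-½) = -½ + 59/2 = 29)
l(-6, 22)*(t + B) = 22*(151 + 29) = 22*180 = 3960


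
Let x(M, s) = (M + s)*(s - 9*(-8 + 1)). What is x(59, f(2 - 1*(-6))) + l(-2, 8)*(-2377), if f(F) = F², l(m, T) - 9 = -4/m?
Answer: -10526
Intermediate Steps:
l(m, T) = 9 - 4/m
x(M, s) = (63 + s)*(M + s) (x(M, s) = (M + s)*(s - 9*(-7)) = (M + s)*(s + 63) = (M + s)*(63 + s) = (63 + s)*(M + s))
x(59, f(2 - 1*(-6))) + l(-2, 8)*(-2377) = (((2 - 1*(-6))²)² + 63*59 + 63*(2 - 1*(-6))² + 59*(2 - 1*(-6))²) + (9 - 4/(-2))*(-2377) = (((2 + 6)²)² + 3717 + 63*(2 + 6)² + 59*(2 + 6)²) + (9 - 4*(-½))*(-2377) = ((8²)² + 3717 + 63*8² + 59*8²) + (9 + 2)*(-2377) = (64² + 3717 + 63*64 + 59*64) + 11*(-2377) = (4096 + 3717 + 4032 + 3776) - 26147 = 15621 - 26147 = -10526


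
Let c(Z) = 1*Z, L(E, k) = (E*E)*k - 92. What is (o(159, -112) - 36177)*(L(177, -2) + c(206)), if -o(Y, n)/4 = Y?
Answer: 2302432272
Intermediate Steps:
L(E, k) = -92 + k*E**2 (L(E, k) = E**2*k - 92 = k*E**2 - 92 = -92 + k*E**2)
o(Y, n) = -4*Y
c(Z) = Z
(o(159, -112) - 36177)*(L(177, -2) + c(206)) = (-4*159 - 36177)*((-92 - 2*177**2) + 206) = (-636 - 36177)*((-92 - 2*31329) + 206) = -36813*((-92 - 62658) + 206) = -36813*(-62750 + 206) = -36813*(-62544) = 2302432272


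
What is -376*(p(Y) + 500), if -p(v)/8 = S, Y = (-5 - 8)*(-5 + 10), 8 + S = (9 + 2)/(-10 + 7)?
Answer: -669280/3 ≈ -2.2309e+5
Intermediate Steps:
S = -35/3 (S = -8 + (9 + 2)/(-10 + 7) = -8 + 11/(-3) = -8 + 11*(-⅓) = -8 - 11/3 = -35/3 ≈ -11.667)
Y = -65 (Y = -13*5 = -65)
p(v) = 280/3 (p(v) = -8*(-35/3) = 280/3)
-376*(p(Y) + 500) = -376*(280/3 + 500) = -376*1780/3 = -669280/3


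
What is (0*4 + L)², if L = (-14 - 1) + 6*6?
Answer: 441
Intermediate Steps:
L = 21 (L = -15 + 36 = 21)
(0*4 + L)² = (0*4 + 21)² = (0 + 21)² = 21² = 441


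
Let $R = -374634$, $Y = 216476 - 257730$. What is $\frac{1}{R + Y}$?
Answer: $- \frac{1}{415888} \approx -2.4045 \cdot 10^{-6}$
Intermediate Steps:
$Y = -41254$
$\frac{1}{R + Y} = \frac{1}{-374634 - 41254} = \frac{1}{-415888} = - \frac{1}{415888}$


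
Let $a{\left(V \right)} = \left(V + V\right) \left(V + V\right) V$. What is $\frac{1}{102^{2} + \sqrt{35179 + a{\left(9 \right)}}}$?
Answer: $\frac{10404}{108205121} - \frac{\sqrt{38095}}{108205121} \approx 9.4347 \cdot 10^{-5}$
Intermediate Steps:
$a{\left(V \right)} = 4 V^{3}$ ($a{\left(V \right)} = 2 V 2 V V = 4 V^{2} V = 4 V^{3}$)
$\frac{1}{102^{2} + \sqrt{35179 + a{\left(9 \right)}}} = \frac{1}{102^{2} + \sqrt{35179 + 4 \cdot 9^{3}}} = \frac{1}{10404 + \sqrt{35179 + 4 \cdot 729}} = \frac{1}{10404 + \sqrt{35179 + 2916}} = \frac{1}{10404 + \sqrt{38095}}$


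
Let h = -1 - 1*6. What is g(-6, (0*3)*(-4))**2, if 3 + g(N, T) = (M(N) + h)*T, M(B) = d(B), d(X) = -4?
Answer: 9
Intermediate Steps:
h = -7 (h = -1 - 6 = -7)
M(B) = -4
g(N, T) = -3 - 11*T (g(N, T) = -3 + (-4 - 7)*T = -3 - 11*T)
g(-6, (0*3)*(-4))**2 = (-3 - 11*0*3*(-4))**2 = (-3 - 0*(-4))**2 = (-3 - 11*0)**2 = (-3 + 0)**2 = (-3)**2 = 9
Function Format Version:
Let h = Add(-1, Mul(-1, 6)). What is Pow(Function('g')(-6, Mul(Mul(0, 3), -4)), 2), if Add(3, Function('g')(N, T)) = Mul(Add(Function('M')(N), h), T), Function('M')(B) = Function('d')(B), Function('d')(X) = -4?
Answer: 9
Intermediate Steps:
h = -7 (h = Add(-1, -6) = -7)
Function('M')(B) = -4
Function('g')(N, T) = Add(-3, Mul(-11, T)) (Function('g')(N, T) = Add(-3, Mul(Add(-4, -7), T)) = Add(-3, Mul(-11, T)))
Pow(Function('g')(-6, Mul(Mul(0, 3), -4)), 2) = Pow(Add(-3, Mul(-11, Mul(Mul(0, 3), -4))), 2) = Pow(Add(-3, Mul(-11, Mul(0, -4))), 2) = Pow(Add(-3, Mul(-11, 0)), 2) = Pow(Add(-3, 0), 2) = Pow(-3, 2) = 9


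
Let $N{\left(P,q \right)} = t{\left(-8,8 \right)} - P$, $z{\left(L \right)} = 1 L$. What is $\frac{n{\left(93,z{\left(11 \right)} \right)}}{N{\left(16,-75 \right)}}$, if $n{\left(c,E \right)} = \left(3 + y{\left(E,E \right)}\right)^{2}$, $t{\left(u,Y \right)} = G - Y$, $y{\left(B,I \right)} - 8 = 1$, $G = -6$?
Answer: $- \frac{24}{5} \approx -4.8$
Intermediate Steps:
$y{\left(B,I \right)} = 9$ ($y{\left(B,I \right)} = 8 + 1 = 9$)
$t{\left(u,Y \right)} = -6 - Y$
$z{\left(L \right)} = L$
$N{\left(P,q \right)} = -14 - P$ ($N{\left(P,q \right)} = \left(-6 - 8\right) - P = -14 - P$)
$n{\left(c,E \right)} = 144$ ($n{\left(c,E \right)} = \left(3 + 9\right)^{2} = 12^{2} = 144$)
$\frac{n{\left(93,z{\left(11 \right)} \right)}}{N{\left(16,-75 \right)}} = \frac{144}{-14 - 16} = \frac{144}{-30} = 144 \left(- \frac{1}{30}\right) = - \frac{24}{5}$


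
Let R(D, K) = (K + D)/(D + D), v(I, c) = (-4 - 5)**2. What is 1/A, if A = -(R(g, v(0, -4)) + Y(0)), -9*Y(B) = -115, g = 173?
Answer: -1557/21038 ≈ -0.074009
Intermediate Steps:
v(I, c) = 81 (v(I, c) = (-9)**2 = 81)
Y(B) = 115/9 (Y(B) = -1/9*(-115) = 115/9)
R(D, K) = (D + K)/(2*D) (R(D, K) = (D + K)/((2*D)) = (D + K)*(1/(2*D)) = (D + K)/(2*D))
A = -21038/1557 (A = -((1/2)*(173 + 81)/173 + 115/9) = -((1/2)*(1/173)*254 + 115/9) = -(127/173 + 115/9) = -1*21038/1557 = -21038/1557 ≈ -13.512)
1/A = 1/(-21038/1557) = -1557/21038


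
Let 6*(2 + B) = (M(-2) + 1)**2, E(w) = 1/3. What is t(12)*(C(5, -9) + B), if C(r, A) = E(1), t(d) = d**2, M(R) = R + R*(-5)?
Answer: 1704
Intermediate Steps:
M(R) = -4*R (M(R) = R - 5*R = -4*R)
E(w) = 1/3
B = 23/2 (B = -2 + (-4*(-2) + 1)**2/6 = -2 + (8 + 1)**2/6 = -2 + (1/6)*9**2 = -2 + (1/6)*81 = -2 + 27/2 = 23/2 ≈ 11.500)
C(r, A) = 1/3
t(12)*(C(5, -9) + B) = 12**2*(1/3 + 23/2) = 144*(71/6) = 1704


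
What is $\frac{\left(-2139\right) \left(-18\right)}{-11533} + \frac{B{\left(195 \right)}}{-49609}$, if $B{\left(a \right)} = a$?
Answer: $- \frac{100647087}{30112663} \approx -3.3424$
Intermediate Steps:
$\frac{\left(-2139\right) \left(-18\right)}{-11533} + \frac{B{\left(195 \right)}}{-49609} = \frac{\left(-2139\right) \left(-18\right)}{-11533} + \frac{195}{-49609} = 38502 \left(- \frac{1}{11533}\right) + 195 \left(- \frac{1}{49609}\right) = - \frac{38502}{11533} - \frac{195}{49609} = - \frac{100647087}{30112663}$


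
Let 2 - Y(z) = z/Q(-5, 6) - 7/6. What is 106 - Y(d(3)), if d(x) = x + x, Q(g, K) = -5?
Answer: 3049/30 ≈ 101.63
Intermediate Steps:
d(x) = 2*x
Y(z) = 19/6 + z/5 (Y(z) = 2 - (z/(-5) - 7/6) = 2 - (z*(-⅕) - 7*⅙) = 2 - (-z/5 - 7/6) = 2 - (-7/6 - z/5) = 2 + (7/6 + z/5) = 19/6 + z/5)
106 - Y(d(3)) = 106 - (19/6 + (2*3)/5) = 106 - (19/6 + (⅕)*6) = 106 - (19/6 + 6/5) = 106 - 1*131/30 = 106 - 131/30 = 3049/30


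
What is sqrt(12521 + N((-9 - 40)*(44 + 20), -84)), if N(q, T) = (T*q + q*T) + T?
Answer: sqrt(539285) ≈ 734.36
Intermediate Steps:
N(q, T) = T + 2*T*q (N(q, T) = (T*q + T*q) + T = 2*T*q + T = T + 2*T*q)
sqrt(12521 + N((-9 - 40)*(44 + 20), -84)) = sqrt(12521 - 84*(1 + 2*((-9 - 40)*(44 + 20)))) = sqrt(12521 - 84*(1 + 2*(-49*64))) = sqrt(12521 - 84*(1 + 2*(-3136))) = sqrt(12521 - 84*(1 - 6272)) = sqrt(12521 - 84*(-6271)) = sqrt(12521 + 526764) = sqrt(539285)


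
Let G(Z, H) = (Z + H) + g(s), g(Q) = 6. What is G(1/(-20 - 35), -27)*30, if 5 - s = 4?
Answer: -6936/11 ≈ -630.54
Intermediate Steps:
s = 1 (s = 5 - 1*4 = 5 - 4 = 1)
G(Z, H) = 6 + H + Z (G(Z, H) = (Z + H) + 6 = (H + Z) + 6 = 6 + H + Z)
G(1/(-20 - 35), -27)*30 = (6 - 27 + 1/(-20 - 35))*30 = (6 - 27 + 1/(-55))*30 = (6 - 27 - 1/55)*30 = -1156/55*30 = -6936/11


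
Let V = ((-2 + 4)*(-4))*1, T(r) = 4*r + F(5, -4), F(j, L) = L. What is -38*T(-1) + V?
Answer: 296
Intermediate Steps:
T(r) = -4 + 4*r (T(r) = 4*r - 4 = -4 + 4*r)
V = -8 (V = (2*(-4))*1 = -8*1 = -8)
-38*T(-1) + V = -38*(-4 + 4*(-1)) - 8 = -38*(-4 - 4) - 8 = -38*(-8) - 8 = 304 - 8 = 296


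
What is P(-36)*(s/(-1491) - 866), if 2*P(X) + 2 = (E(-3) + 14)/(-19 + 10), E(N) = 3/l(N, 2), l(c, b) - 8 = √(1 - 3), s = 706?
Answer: 229960336/147609 - 322978*I*√2/147609 ≈ 1557.9 - 3.0944*I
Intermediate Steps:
l(c, b) = 8 + I*√2 (l(c, b) = 8 + √(1 - 3) = 8 + √(-2) = 8 + I*√2)
E(N) = 3/(8 + I*√2)
P(X) = -178/99 + I*√2/396 (P(X) = -1 + (((4/11 - I*√2/22) + 14)/(-19 + 10))/2 = -1 + ((158/11 - I*√2/22)/(-9))/2 = -1 + ((158/11 - I*√2/22)*(-⅑))/2 = -1 + (-158/99 + I*√2/198)/2 = -1 + (-79/99 + I*√2/396) = -178/99 + I*√2/396)
P(-36)*(s/(-1491) - 866) = ((-32*√2 + 259*I)/(18*(√2 - 8*I)))*(706/(-1491) - 866) = ((-32*√2 + 259*I)/(18*(√2 - 8*I)))*(706*(-1/1491) - 866) = ((-32*√2 + 259*I)/(18*(√2 - 8*I)))*(-706/1491 - 866) = ((-32*√2 + 259*I)/(18*(√2 - 8*I)))*(-1291912/1491) = -645956*(-32*√2 + 259*I)/(13419*(√2 - 8*I))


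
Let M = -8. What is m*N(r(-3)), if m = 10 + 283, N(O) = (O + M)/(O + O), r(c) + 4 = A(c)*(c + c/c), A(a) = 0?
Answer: 879/2 ≈ 439.50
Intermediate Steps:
r(c) = -4 (r(c) = -4 + 0*(c + c/c) = -4 + 0*(c + 1) = -4 + 0*(1 + c) = -4 + 0 = -4)
N(O) = (-8 + O)/(2*O) (N(O) = (O - 8)/(O + O) = (-8 + O)/((2*O)) = (-8 + O)*(1/(2*O)) = (-8 + O)/(2*O))
m = 293
m*N(r(-3)) = 293*((½)*(-8 - 4)/(-4)) = 293*((½)*(-¼)*(-12)) = 293*(3/2) = 879/2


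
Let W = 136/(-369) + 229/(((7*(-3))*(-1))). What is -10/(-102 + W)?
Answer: 25830/236251 ≈ 0.10933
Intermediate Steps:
W = 27215/2583 (W = 136*(-1/369) + 229/((-21*(-1))) = -136/369 + 229/21 = 27215/2583 ≈ 10.536)
-10/(-102 + W) = -10/(-102 + 27215/2583) = -10/(-236251/2583) = -10*(-2583/236251) = 25830/236251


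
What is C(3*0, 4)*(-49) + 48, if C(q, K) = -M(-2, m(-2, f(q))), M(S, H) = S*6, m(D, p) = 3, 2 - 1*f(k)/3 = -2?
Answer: -540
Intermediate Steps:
f(k) = 12 (f(k) = 6 - 3*(-2) = 6 + 6 = 12)
M(S, H) = 6*S
C(q, K) = 12 (C(q, K) = -6*(-2) = -1*(-12) = 12)
C(3*0, 4)*(-49) + 48 = 12*(-49) + 48 = -588 + 48 = -540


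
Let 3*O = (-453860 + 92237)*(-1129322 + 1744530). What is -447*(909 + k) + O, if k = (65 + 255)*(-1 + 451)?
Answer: -74222561851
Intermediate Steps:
O = -74157787528 (O = ((-453860 + 92237)*(-1129322 + 1744530))/3 = (-361623*615208)/3 = (⅓)*(-222473362584) = -74157787528)
k = 144000 (k = 320*450 = 144000)
-447*(909 + k) + O = -447*(909 + 144000) - 74157787528 = -447*144909 - 74157787528 = -64774323 - 74157787528 = -74222561851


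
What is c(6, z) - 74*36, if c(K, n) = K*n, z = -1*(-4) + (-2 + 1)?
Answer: -2646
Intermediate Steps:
z = 3 (z = 4 - 1 = 3)
c(6, z) - 74*36 = 6*3 - 74*36 = 18 - 2664 = -2646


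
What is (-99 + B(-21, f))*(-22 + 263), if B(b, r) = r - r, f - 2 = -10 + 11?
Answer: -23859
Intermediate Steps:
f = 3 (f = 2 + (-10 + 11) = 2 + 1 = 3)
B(b, r) = 0
(-99 + B(-21, f))*(-22 + 263) = (-99 + 0)*(-22 + 263) = -99*241 = -23859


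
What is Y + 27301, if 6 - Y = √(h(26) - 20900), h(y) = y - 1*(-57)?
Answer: 27307 - 9*I*√257 ≈ 27307.0 - 144.28*I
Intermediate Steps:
h(y) = 57 + y (h(y) = y + 57 = 57 + y)
Y = 6 - 9*I*√257 (Y = 6 - √((57 + 26) - 20900) = 6 - √(83 - 20900) = 6 - √(-20817) = 6 - 9*I*√257 ≈ 6.0 - 144.28*I)
Y + 27301 = (6 - 9*I*√257) + 27301 = 27307 - 9*I*√257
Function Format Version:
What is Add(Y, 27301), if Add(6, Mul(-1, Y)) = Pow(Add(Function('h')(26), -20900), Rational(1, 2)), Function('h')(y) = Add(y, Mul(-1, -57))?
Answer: Add(27307, Mul(-9, I, Pow(257, Rational(1, 2)))) ≈ Add(27307., Mul(-144.28, I))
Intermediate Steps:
Function('h')(y) = Add(57, y) (Function('h')(y) = Add(y, 57) = Add(57, y))
Y = Add(6, Mul(-9, I, Pow(257, Rational(1, 2)))) (Y = Add(6, Mul(-1, Pow(Add(Add(57, 26), -20900), Rational(1, 2)))) = Add(6, Mul(-1, Pow(Add(83, -20900), Rational(1, 2)))) = Add(6, Mul(-1, Pow(-20817, Rational(1, 2)))) = Add(6, Mul(-1, Mul(9, I, Pow(257, Rational(1, 2))))) = Add(6, Mul(-9, I, Pow(257, Rational(1, 2)))) ≈ Add(6.0000, Mul(-144.28, I)))
Add(Y, 27301) = Add(Add(6, Mul(-9, I, Pow(257, Rational(1, 2)))), 27301) = Add(27307, Mul(-9, I, Pow(257, Rational(1, 2))))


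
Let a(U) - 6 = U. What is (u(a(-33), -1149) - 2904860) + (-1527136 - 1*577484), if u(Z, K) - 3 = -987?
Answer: -5010464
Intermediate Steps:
a(U) = 6 + U
u(Z, K) = -984 (u(Z, K) = 3 - 987 = -984)
(u(a(-33), -1149) - 2904860) + (-1527136 - 1*577484) = (-984 - 2904860) + (-1527136 - 1*577484) = -2905844 + (-1527136 - 577484) = -2905844 - 2104620 = -5010464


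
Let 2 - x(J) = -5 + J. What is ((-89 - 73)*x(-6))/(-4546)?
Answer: 1053/2273 ≈ 0.46326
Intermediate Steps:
x(J) = 7 - J (x(J) = 2 - (-5 + J) = 2 + (5 - J) = 7 - J)
((-89 - 73)*x(-6))/(-4546) = ((-89 - 73)*(7 - 1*(-6)))/(-4546) = -162*(7 + 6)*(-1/4546) = -162*13*(-1/4546) = -2106*(-1/4546) = 1053/2273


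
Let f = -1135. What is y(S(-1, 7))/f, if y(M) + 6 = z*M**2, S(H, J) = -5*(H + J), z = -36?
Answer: 32406/1135 ≈ 28.552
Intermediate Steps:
S(H, J) = -5*H - 5*J
y(M) = -6 - 36*M**2
y(S(-1, 7))/f = (-6 - 36*(-5*(-1) - 5*7)**2)/(-1135) = (-6 - 36*(5 - 35)**2)*(-1/1135) = (-6 - 36*(-30)**2)*(-1/1135) = (-6 - 36*900)*(-1/1135) = (-6 - 32400)*(-1/1135) = -32406*(-1/1135) = 32406/1135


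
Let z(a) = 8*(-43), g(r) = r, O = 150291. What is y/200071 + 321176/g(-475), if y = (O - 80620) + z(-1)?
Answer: -3380267009/5001775 ≈ -675.81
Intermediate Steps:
z(a) = -344
y = 69327 (y = (150291 - 80620) - 344 = 69671 - 344 = 69327)
y/200071 + 321176/g(-475) = 69327/200071 + 321176/(-475) = 69327*(1/200071) + 321176*(-1/475) = 69327/200071 - 16904/25 = -3380267009/5001775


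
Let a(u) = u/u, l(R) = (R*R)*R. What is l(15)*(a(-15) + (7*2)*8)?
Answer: 381375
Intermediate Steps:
l(R) = R³ (l(R) = R²*R = R³)
a(u) = 1
l(15)*(a(-15) + (7*2)*8) = 15³*(1 + (7*2)*8) = 3375*(1 + 14*8) = 3375*(1 + 112) = 3375*113 = 381375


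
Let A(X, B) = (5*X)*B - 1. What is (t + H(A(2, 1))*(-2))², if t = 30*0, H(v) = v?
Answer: 324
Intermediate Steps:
A(X, B) = -1 + 5*B*X (A(X, B) = 5*B*X - 1 = -1 + 5*B*X)
t = 0
(t + H(A(2, 1))*(-2))² = (0 + (-1 + 5*1*2)*(-2))² = (0 + (-1 + 10)*(-2))² = (0 + 9*(-2))² = (0 - 18)² = (-18)² = 324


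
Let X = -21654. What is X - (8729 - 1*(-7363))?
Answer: -37746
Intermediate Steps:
X - (8729 - 1*(-7363)) = -21654 - (8729 - 1*(-7363)) = -21654 - (8729 + 7363) = -21654 - 1*16092 = -21654 - 16092 = -37746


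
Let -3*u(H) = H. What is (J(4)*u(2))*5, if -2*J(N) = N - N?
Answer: 0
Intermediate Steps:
J(N) = 0 (J(N) = -(N - N)/2 = -1/2*0 = 0)
u(H) = -H/3
(J(4)*u(2))*5 = (0*(-1/3*2))*5 = (0*(-2/3))*5 = 0*5 = 0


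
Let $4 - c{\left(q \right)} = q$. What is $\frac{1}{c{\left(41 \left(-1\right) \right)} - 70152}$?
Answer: $- \frac{1}{70107} \approx -1.4264 \cdot 10^{-5}$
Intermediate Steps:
$c{\left(q \right)} = 4 - q$
$\frac{1}{c{\left(41 \left(-1\right) \right)} - 70152} = \frac{1}{\left(4 - 41 \left(-1\right)\right) - 70152} = \frac{1}{\left(4 - -41\right) - 70152} = \frac{1}{\left(4 + 41\right) - 70152} = \frac{1}{45 - 70152} = \frac{1}{-70107} = - \frac{1}{70107}$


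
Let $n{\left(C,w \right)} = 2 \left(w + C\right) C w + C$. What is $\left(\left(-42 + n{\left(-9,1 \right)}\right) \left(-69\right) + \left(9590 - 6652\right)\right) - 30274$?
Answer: $-33753$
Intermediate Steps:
$n{\left(C,w \right)} = C + C w \left(2 C + 2 w\right)$ ($n{\left(C,w \right)} = 2 \left(C + w\right) C w + C = \left(2 C + 2 w\right) C w + C = C \left(2 C + 2 w\right) w + C = C w \left(2 C + 2 w\right) + C = C + C w \left(2 C + 2 w\right)$)
$\left(\left(-42 + n{\left(-9,1 \right)}\right) \left(-69\right) + \left(9590 - 6652\right)\right) - 30274 = \left(\left(-42 - 9 \left(1 + 2 \cdot 1^{2} + 2 \left(-9\right) 1\right)\right) \left(-69\right) + \left(9590 - 6652\right)\right) - 30274 = \left(\left(-42 - 9 \left(1 + 2 \cdot 1 - 18\right)\right) \left(-69\right) + 2938\right) - 30274 = \left(\left(-42 - 9 \left(1 + 2 - 18\right)\right) \left(-69\right) + 2938\right) - 30274 = \left(\left(-42 - -135\right) \left(-69\right) + 2938\right) - 30274 = \left(\left(-42 + 135\right) \left(-69\right) + 2938\right) - 30274 = \left(93 \left(-69\right) + 2938\right) - 30274 = \left(-6417 + 2938\right) - 30274 = -3479 - 30274 = -33753$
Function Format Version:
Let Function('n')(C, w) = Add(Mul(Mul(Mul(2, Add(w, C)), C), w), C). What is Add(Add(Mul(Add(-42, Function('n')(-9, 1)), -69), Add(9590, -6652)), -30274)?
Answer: -33753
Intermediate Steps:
Function('n')(C, w) = Add(C, Mul(C, w, Add(Mul(2, C), Mul(2, w)))) (Function('n')(C, w) = Add(Mul(Mul(Mul(2, Add(C, w)), C), w), C) = Add(Mul(Mul(Add(Mul(2, C), Mul(2, w)), C), w), C) = Add(Mul(Mul(C, Add(Mul(2, C), Mul(2, w))), w), C) = Add(Mul(C, w, Add(Mul(2, C), Mul(2, w))), C) = Add(C, Mul(C, w, Add(Mul(2, C), Mul(2, w)))))
Add(Add(Mul(Add(-42, Function('n')(-9, 1)), -69), Add(9590, -6652)), -30274) = Add(Add(Mul(Add(-42, Mul(-9, Add(1, Mul(2, Pow(1, 2)), Mul(2, -9, 1)))), -69), Add(9590, -6652)), -30274) = Add(Add(Mul(Add(-42, Mul(-9, Add(1, Mul(2, 1), -18))), -69), 2938), -30274) = Add(Add(Mul(Add(-42, Mul(-9, Add(1, 2, -18))), -69), 2938), -30274) = Add(Add(Mul(Add(-42, Mul(-9, -15)), -69), 2938), -30274) = Add(Add(Mul(Add(-42, 135), -69), 2938), -30274) = Add(Add(Mul(93, -69), 2938), -30274) = Add(Add(-6417, 2938), -30274) = Add(-3479, -30274) = -33753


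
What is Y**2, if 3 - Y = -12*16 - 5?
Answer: 40000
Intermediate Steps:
Y = 200 (Y = 3 - (-12*16 - 5) = 3 - (-192 - 5) = 3 - 1*(-197) = 3 + 197 = 200)
Y**2 = 200**2 = 40000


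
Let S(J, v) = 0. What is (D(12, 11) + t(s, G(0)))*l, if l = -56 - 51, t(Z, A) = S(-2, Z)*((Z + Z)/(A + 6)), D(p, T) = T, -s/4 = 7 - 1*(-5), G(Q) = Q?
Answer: -1177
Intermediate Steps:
s = -48 (s = -4*(7 - 1*(-5)) = -4*(7 + 5) = -4*12 = -48)
t(Z, A) = 0 (t(Z, A) = 0*((Z + Z)/(A + 6)) = 0*((2*Z)/(6 + A)) = 0*(2*Z/(6 + A)) = 0)
l = -107
(D(12, 11) + t(s, G(0)))*l = (11 + 0)*(-107) = 11*(-107) = -1177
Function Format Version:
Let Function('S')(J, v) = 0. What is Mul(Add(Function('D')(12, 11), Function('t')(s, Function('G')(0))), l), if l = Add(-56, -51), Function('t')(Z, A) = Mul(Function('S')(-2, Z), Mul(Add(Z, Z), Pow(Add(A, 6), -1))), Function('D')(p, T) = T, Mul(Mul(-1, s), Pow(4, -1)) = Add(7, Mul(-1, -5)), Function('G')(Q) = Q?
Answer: -1177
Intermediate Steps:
s = -48 (s = Mul(-4, Add(7, Mul(-1, -5))) = Mul(-4, Add(7, 5)) = Mul(-4, 12) = -48)
Function('t')(Z, A) = 0 (Function('t')(Z, A) = Mul(0, Mul(Add(Z, Z), Pow(Add(A, 6), -1))) = Mul(0, Mul(Mul(2, Z), Pow(Add(6, A), -1))) = Mul(0, Mul(2, Z, Pow(Add(6, A), -1))) = 0)
l = -107
Mul(Add(Function('D')(12, 11), Function('t')(s, Function('G')(0))), l) = Mul(Add(11, 0), -107) = Mul(11, -107) = -1177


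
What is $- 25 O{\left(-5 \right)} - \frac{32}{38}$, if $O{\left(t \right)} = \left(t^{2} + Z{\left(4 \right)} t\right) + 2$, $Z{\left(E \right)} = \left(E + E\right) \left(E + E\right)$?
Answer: $\frac{139159}{19} \approx 7324.2$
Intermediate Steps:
$Z{\left(E \right)} = 4 E^{2}$ ($Z{\left(E \right)} = 2 E 2 E = 4 E^{2}$)
$O{\left(t \right)} = 2 + t^{2} + 64 t$ ($O{\left(t \right)} = \left(t^{2} + 4 \cdot 4^{2} t\right) + 2 = \left(t^{2} + 4 \cdot 16 t\right) + 2 = \left(t^{2} + 64 t\right) + 2 = 2 + t^{2} + 64 t$)
$- 25 O{\left(-5 \right)} - \frac{32}{38} = - 25 \left(2 + \left(-5\right)^{2} + 64 \left(-5\right)\right) - \frac{32}{38} = - 25 \left(2 + 25 - 320\right) - \frac{16}{19} = \left(-25\right) \left(-293\right) - \frac{16}{19} = 7325 - \frac{16}{19} = \frac{139159}{19}$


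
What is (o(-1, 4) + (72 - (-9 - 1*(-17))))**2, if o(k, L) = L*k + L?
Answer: 4096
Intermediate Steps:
o(k, L) = L + L*k
(o(-1, 4) + (72 - (-9 - 1*(-17))))**2 = (4*(1 - 1) + (72 - (-9 - 1*(-17))))**2 = (4*0 + (72 - (-9 + 17)))**2 = (0 + (72 - 1*8))**2 = (0 + (72 - 8))**2 = (0 + 64)**2 = 64**2 = 4096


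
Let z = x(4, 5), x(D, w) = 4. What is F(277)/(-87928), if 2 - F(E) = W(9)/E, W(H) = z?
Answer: -275/12178028 ≈ -2.2582e-5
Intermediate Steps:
z = 4
W(H) = 4
F(E) = 2 - 4/E
F(277)/(-87928) = (2 - 4/277)/(-87928) = (2 - 4*1/277)*(-1/87928) = (2 - 4/277)*(-1/87928) = (550/277)*(-1/87928) = -275/12178028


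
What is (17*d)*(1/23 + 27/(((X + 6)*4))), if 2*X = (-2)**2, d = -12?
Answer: -33303/184 ≈ -180.99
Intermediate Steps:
X = 2 (X = (1/2)*(-2)**2 = (1/2)*4 = 2)
(17*d)*(1/23 + 27/(((X + 6)*4))) = (17*(-12))*(1/23 + 27/(((2 + 6)*4))) = -204*(1*(1/23) + 27/((8*4))) = -204*(1/23 + 27/32) = -204*653/736 = -33303/184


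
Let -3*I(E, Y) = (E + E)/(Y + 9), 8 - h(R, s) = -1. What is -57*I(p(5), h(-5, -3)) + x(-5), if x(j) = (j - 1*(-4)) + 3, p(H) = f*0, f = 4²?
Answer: 2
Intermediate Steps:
h(R, s) = 9 (h(R, s) = 8 - 1*(-1) = 8 + 1 = 9)
f = 16
p(H) = 0 (p(H) = 16*0 = 0)
x(j) = 7 + j (x(j) = (j + 4) + 3 = (4 + j) + 3 = 7 + j)
I(E, Y) = -2*E/(3*(9 + Y)) (I(E, Y) = -(E + E)/(3*(Y + 9)) = -2*E/(3*(9 + Y)))
-57*I(p(5), h(-5, -3)) + x(-5) = -(-114)*0/(27 + 3*9) + (7 - 5) = -(-114)*0/(27 + 27) + 2 = -(-114)*0/54 + 2 = -57*0 + 2 = 0 + 2 = 2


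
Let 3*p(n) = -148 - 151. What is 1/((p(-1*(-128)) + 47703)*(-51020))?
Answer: -3/7286166200 ≈ -4.1174e-10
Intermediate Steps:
p(n) = -299/3 (p(n) = (-148 - 151)/3 = (⅓)*(-299) = -299/3)
1/((p(-1*(-128)) + 47703)*(-51020)) = 1/((-299/3 + 47703)*(-51020)) = -1/51020/(142810/3) = (3/142810)*(-1/51020) = -3/7286166200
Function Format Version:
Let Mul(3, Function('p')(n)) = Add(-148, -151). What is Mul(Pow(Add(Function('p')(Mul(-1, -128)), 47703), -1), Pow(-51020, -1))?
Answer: Rational(-3, 7286166200) ≈ -4.1174e-10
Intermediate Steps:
Function('p')(n) = Rational(-299, 3) (Function('p')(n) = Mul(Rational(1, 3), Add(-148, -151)) = Mul(Rational(1, 3), -299) = Rational(-299, 3))
Mul(Pow(Add(Function('p')(Mul(-1, -128)), 47703), -1), Pow(-51020, -1)) = Mul(Pow(Add(Rational(-299, 3), 47703), -1), Pow(-51020, -1)) = Mul(Pow(Rational(142810, 3), -1), Rational(-1, 51020)) = Mul(Rational(3, 142810), Rational(-1, 51020)) = Rational(-3, 7286166200)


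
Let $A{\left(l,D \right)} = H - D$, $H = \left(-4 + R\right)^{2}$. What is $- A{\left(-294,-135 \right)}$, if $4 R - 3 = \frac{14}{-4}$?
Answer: $- \frac{9729}{64} \approx -152.02$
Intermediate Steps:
$R = - \frac{1}{8}$ ($R = \frac{3}{4} + \frac{14 \frac{1}{-4}}{4} = \frac{3}{4} + \frac{14 \left(- \frac{1}{4}\right)}{4} = \frac{3}{4} + \frac{1}{4} \left(- \frac{7}{2}\right) = \frac{3}{4} - \frac{7}{8} = - \frac{1}{8} \approx -0.125$)
$H = \frac{1089}{64}$ ($H = \left(-4 - \frac{1}{8}\right)^{2} = \left(- \frac{33}{8}\right)^{2} = \frac{1089}{64} \approx 17.016$)
$A{\left(l,D \right)} = \frac{1089}{64} - D$
$- A{\left(-294,-135 \right)} = - (\frac{1089}{64} - -135) = - (\frac{1089}{64} + 135) = \left(-1\right) \frac{9729}{64} = - \frac{9729}{64}$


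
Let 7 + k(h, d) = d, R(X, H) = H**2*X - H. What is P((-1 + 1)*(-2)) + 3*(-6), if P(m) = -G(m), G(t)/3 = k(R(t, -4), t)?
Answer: 3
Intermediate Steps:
R(X, H) = -H + X*H**2 (R(X, H) = X*H**2 - H = -H + X*H**2)
k(h, d) = -7 + d
G(t) = -21 + 3*t (G(t) = 3*(-7 + t) = -21 + 3*t)
P(m) = 21 - 3*m (P(m) = -(-21 + 3*m) = 21 - 3*m)
P((-1 + 1)*(-2)) + 3*(-6) = (21 - 3*(-1 + 1)*(-2)) + 3*(-6) = (21 - 0*(-2)) - 18 = (21 - 3*0) - 18 = (21 + 0) - 18 = 21 - 18 = 3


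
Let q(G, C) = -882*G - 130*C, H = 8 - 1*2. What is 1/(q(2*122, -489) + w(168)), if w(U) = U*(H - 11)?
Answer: -1/152478 ≈ -6.5583e-6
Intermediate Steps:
H = 6 (H = 8 - 2 = 6)
w(U) = -5*U (w(U) = U*(6 - 11) = U*(-5) = -5*U)
1/(q(2*122, -489) + w(168)) = 1/((-1764*122 - 130*(-489)) - 5*168) = 1/((-882*244 + 63570) - 840) = 1/((-215208 + 63570) - 840) = 1/(-151638 - 840) = 1/(-152478) = -1/152478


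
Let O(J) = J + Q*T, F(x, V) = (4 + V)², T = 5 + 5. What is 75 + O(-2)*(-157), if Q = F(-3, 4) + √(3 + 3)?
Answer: -100091 - 1570*√6 ≈ -1.0394e+5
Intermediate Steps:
T = 10
Q = 64 + √6 (Q = (4 + 4)² + √(3 + 3) = 8² + √6 = 64 + √6 ≈ 66.449)
O(J) = 640 + J + 10*√6 (O(J) = J + (64 + √6)*10 = J + (640 + 10*√6) = 640 + J + 10*√6)
75 + O(-2)*(-157) = 75 + (640 - 2 + 10*√6)*(-157) = 75 + (638 + 10*√6)*(-157) = 75 + (-100166 - 1570*√6) = -100091 - 1570*√6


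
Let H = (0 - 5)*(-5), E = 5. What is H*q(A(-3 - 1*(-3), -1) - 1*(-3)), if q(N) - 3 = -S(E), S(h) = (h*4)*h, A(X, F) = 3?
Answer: -2425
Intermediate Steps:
S(h) = 4*h**2 (S(h) = (4*h)*h = 4*h**2)
q(N) = -97 (q(N) = 3 - 4*5**2 = 3 - 4*25 = 3 - 1*100 = 3 - 100 = -97)
H = 25 (H = -5*(-5) = 25)
H*q(A(-3 - 1*(-3), -1) - 1*(-3)) = 25*(-97) = -2425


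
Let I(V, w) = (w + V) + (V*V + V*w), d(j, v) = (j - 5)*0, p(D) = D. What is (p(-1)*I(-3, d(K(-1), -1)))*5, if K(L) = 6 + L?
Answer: -30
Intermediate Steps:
d(j, v) = 0 (d(j, v) = (-5 + j)*0 = 0)
I(V, w) = V + w + V² + V*w (I(V, w) = (V + w) + (V² + V*w) = V + w + V² + V*w)
(p(-1)*I(-3, d(K(-1), -1)))*5 = -(-3 + 0 + (-3)² - 3*0)*5 = -(-3 + 0 + 9 + 0)*5 = -1*6*5 = -6*5 = -30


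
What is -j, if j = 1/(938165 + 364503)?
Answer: -1/1302668 ≈ -7.6766e-7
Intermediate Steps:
j = 1/1302668 ≈ 7.6766e-7
-j = -1*1/1302668 = -1/1302668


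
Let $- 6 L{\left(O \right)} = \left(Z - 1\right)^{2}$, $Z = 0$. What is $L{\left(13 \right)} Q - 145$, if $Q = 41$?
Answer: $- \frac{911}{6} \approx -151.83$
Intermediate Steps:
$L{\left(O \right)} = - \frac{1}{6}$ ($L{\left(O \right)} = - \frac{\left(0 - 1\right)^{2}}{6} = - \frac{\left(-1\right)^{2}}{6} = \left(- \frac{1}{6}\right) 1 = - \frac{1}{6}$)
$L{\left(13 \right)} Q - 145 = \left(- \frac{1}{6}\right) 41 - 145 = - \frac{41}{6} - 145 = - \frac{911}{6}$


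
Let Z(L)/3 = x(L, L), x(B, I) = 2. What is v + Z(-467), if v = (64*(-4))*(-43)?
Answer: 11014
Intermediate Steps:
v = 11008 (v = -256*(-43) = 11008)
Z(L) = 6 (Z(L) = 3*2 = 6)
v + Z(-467) = 11008 + 6 = 11014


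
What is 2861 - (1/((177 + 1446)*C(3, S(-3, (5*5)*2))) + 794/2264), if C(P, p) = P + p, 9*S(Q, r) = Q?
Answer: 3503791627/1224824 ≈ 2860.6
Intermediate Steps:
S(Q, r) = Q/9
2861 - (1/((177 + 1446)*C(3, S(-3, (5*5)*2))) + 794/2264) = 2861 - (1/((177 + 1446)*(3 + (⅑)*(-3))) + 794/2264) = 2861 - (1/(1623*(3 - ⅓)) + 794*(1/2264)) = 2861 - (1/(1623*(8/3)) + 397/1132) = 2861 - ((1/1623)*(3/8) + 397/1132) = 2861 - (1/4328 + 397/1132) = 2861 - 1*429837/1224824 = 2861 - 429837/1224824 = 3503791627/1224824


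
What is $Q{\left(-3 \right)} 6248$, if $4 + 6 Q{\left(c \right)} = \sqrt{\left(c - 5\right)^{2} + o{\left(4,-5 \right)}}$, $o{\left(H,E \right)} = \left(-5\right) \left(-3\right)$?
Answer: $- \frac{12496}{3} + \frac{3124 \sqrt{79}}{3} \approx 5090.2$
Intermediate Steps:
$o{\left(H,E \right)} = 15$
$Q{\left(c \right)} = - \frac{2}{3} + \frac{\sqrt{15 + \left(-5 + c\right)^{2}}}{6}$ ($Q{\left(c \right)} = - \frac{2}{3} + \frac{\sqrt{\left(c - 5\right)^{2} + 15}}{6} = - \frac{2}{3} + \frac{\sqrt{\left(-5 + c\right)^{2} + 15}}{6} = - \frac{2}{3} + \frac{\sqrt{15 + \left(-5 + c\right)^{2}}}{6}$)
$Q{\left(-3 \right)} 6248 = \left(- \frac{2}{3} + \frac{\sqrt{15 + \left(-5 - 3\right)^{2}}}{6}\right) 6248 = \left(- \frac{2}{3} + \frac{\sqrt{15 + \left(-8\right)^{2}}}{6}\right) 6248 = \left(- \frac{2}{3} + \frac{\sqrt{15 + 64}}{6}\right) 6248 = \left(- \frac{2}{3} + \frac{\sqrt{79}}{6}\right) 6248 = - \frac{12496}{3} + \frac{3124 \sqrt{79}}{3}$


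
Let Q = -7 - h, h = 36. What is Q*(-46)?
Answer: 1978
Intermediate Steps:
Q = -43 (Q = -7 - 1*36 = -7 - 36 = -43)
Q*(-46) = -43*(-46) = 1978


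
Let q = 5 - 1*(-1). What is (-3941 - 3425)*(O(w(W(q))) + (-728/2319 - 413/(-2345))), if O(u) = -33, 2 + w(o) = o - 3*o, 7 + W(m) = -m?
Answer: 189627387064/776865 ≈ 2.4409e+5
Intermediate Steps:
q = 6 (q = 5 + 1 = 6)
W(m) = -7 - m
w(o) = -2 - 2*o (w(o) = -2 + (o - 3*o) = -2 - 2*o)
(-3941 - 3425)*(O(w(W(q))) + (-728/2319 - 413/(-2345))) = (-3941 - 3425)*(-33 + (-728/2319 - 413/(-2345))) = -7366*(-33 + (-728*1/2319 - 413*(-1/2345))) = -7366*(-33 + (-728/2319 + 59/335)) = -7366*(-33 - 107059/776865) = -7366*(-25743604/776865) = 189627387064/776865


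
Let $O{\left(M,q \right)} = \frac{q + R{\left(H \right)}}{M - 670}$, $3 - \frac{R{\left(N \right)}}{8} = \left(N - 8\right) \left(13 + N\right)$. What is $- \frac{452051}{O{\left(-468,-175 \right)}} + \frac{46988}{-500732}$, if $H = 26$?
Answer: $- \frac{64398463923903}{721930361} \approx -89203.0$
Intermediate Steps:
$R{\left(N \right)} = 24 - 8 \left(-8 + N\right) \left(13 + N\right)$ ($R{\left(N \right)} = 24 - 8 \left(N - 8\right) \left(13 + N\right) = 24 - 8 \left(-8 + N\right) \left(13 + N\right)$)
$O{\left(M,q \right)} = \frac{-5592 + q}{-670 + M}$ ($O{\left(M,q \right)} = \frac{q - \left(184 + 5408\right)}{M - 670} = \frac{q - 5592}{-670 + M} = \frac{-5592 + q}{-670 + M}$)
$- \frac{452051}{O{\left(-468,-175 \right)}} + \frac{46988}{-500732} = - \frac{452051}{\frac{1}{-670 - 468} \left(-5592 - 175\right)} + \frac{46988}{-500732} = - \frac{452051}{\frac{1}{-1138} \left(-5767\right)} + 46988 \left(- \frac{1}{500732}\right) = - \frac{452051}{\left(- \frac{1}{1138}\right) \left(-5767\right)} - \frac{11747}{125183} = - \frac{452051}{\frac{5767}{1138}} - \frac{11747}{125183} = \left(-452051\right) \frac{1138}{5767} - \frac{11747}{125183} = - \frac{514434038}{5767} - \frac{11747}{125183} = - \frac{64398463923903}{721930361}$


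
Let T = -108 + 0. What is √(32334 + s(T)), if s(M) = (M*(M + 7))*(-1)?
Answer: √21426 ≈ 146.38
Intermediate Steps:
T = -108
s(M) = -M*(7 + M) (s(M) = (M*(7 + M))*(-1) = -M*(7 + M))
√(32334 + s(T)) = √(32334 - 1*(-108)*(7 - 108)) = √(32334 - 1*(-108)*(-101)) = √(32334 - 10908) = √21426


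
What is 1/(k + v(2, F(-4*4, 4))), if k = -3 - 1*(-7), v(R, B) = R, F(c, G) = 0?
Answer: 1/6 ≈ 0.16667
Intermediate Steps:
k = 4 (k = -3 + 7 = 4)
1/(k + v(2, F(-4*4, 4))) = 1/(4 + 2) = 1/6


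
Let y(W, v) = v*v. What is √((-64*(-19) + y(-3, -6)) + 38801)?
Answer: 13*√237 ≈ 200.13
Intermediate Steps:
y(W, v) = v²
√((-64*(-19) + y(-3, -6)) + 38801) = √((-64*(-19) + (-6)²) + 38801) = √((1216 + 36) + 38801) = √(1252 + 38801) = √40053 = 13*√237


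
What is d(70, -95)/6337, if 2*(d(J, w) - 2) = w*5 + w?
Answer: -283/6337 ≈ -0.044658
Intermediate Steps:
d(J, w) = 2 + 3*w (d(J, w) = 2 + (w*5 + w)/2 = 2 + (5*w + w)/2 = 2 + (6*w)/2 = 2 + 3*w)
d(70, -95)/6337 = (2 + 3*(-95))/6337 = (2 - 285)*(1/6337) = -283*1/6337 = -283/6337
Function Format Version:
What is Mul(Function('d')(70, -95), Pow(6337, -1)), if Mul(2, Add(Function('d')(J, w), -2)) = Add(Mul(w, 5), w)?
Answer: Rational(-283, 6337) ≈ -0.044658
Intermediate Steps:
Function('d')(J, w) = Add(2, Mul(3, w)) (Function('d')(J, w) = Add(2, Mul(Rational(1, 2), Add(Mul(w, 5), w))) = Add(2, Mul(Rational(1, 2), Add(Mul(5, w), w))) = Add(2, Mul(Rational(1, 2), Mul(6, w))) = Add(2, Mul(3, w)))
Mul(Function('d')(70, -95), Pow(6337, -1)) = Mul(Add(2, Mul(3, -95)), Pow(6337, -1)) = Mul(Add(2, -285), Rational(1, 6337)) = Mul(-283, Rational(1, 6337)) = Rational(-283, 6337)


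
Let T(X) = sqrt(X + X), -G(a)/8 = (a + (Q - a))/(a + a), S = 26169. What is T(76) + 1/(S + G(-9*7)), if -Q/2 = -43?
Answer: 63/1648991 + 2*sqrt(38) ≈ 12.329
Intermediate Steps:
Q = 86 (Q = -2*(-43) = 86)
G(a) = -344/a (G(a) = -8*(a + (86 - a))/(a + a) = -688/(2*a) = -688*1/(2*a) = -344/a)
T(X) = sqrt(2)*sqrt(X) (T(X) = sqrt(2*X) = sqrt(2)*sqrt(X))
T(76) + 1/(S + G(-9*7)) = sqrt(2)*sqrt(76) + 1/(26169 - 344/((-9*7))) = sqrt(2)*(2*sqrt(19)) + 1/(26169 - 344/(-63)) = 2*sqrt(38) + 1/(26169 - 344*(-1/63)) = 2*sqrt(38) + 1/(26169 + 344/63) = 2*sqrt(38) + 1/(1648991/63) = 2*sqrt(38) + 63/1648991 = 63/1648991 + 2*sqrt(38)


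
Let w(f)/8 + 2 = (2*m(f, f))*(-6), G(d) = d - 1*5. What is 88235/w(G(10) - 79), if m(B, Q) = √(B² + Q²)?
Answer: 88235/6308336 - 9794085*√2/1577084 ≈ -8.7686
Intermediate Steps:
G(d) = -5 + d (G(d) = d - 5 = -5 + d)
w(f) = -16 - 96*√2*√(f²) (w(f) = -16 + 8*((2*√(f² + f²))*(-6)) = -16 + 8*((2*√(2*f²))*(-6)) = -16 + 8*((2*(√2*√(f²)))*(-6)) = -16 + 8*((2*√2*√(f²))*(-6)) = -16 + 8*(-12*√2*√(f²)) = -16 - 96*√2*√(f²))
88235/w(G(10) - 79) = 88235/(-16 - 96*√2*√(((-5 + 10) - 79)²)) = 88235/(-16 - 96*√2*√((5 - 79)²)) = 88235/(-16 - 96*√2*√((-74)²)) = 88235/(-16 - 96*√2*√5476) = 88235/(-16 - 96*√2*74) = 88235/(-16 - 7104*√2)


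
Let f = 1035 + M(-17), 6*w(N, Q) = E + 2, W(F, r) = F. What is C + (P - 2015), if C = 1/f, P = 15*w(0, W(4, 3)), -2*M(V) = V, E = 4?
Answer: -4173998/2087 ≈ -2000.0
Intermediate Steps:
M(V) = -V/2
w(N, Q) = 1 (w(N, Q) = (4 + 2)/6 = (1/6)*6 = 1)
f = 2087/2 (f = 1035 - 1/2*(-17) = 1035 + 17/2 = 2087/2 ≈ 1043.5)
P = 15 (P = 15*1 = 15)
C = 2/2087 (C = 1/(2087/2) = 2/2087 ≈ 0.00095831)
C + (P - 2015) = 2/2087 + (15 - 2015) = 2/2087 - 2000 = -4173998/2087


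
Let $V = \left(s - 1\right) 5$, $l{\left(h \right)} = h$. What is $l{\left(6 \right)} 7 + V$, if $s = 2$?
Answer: $47$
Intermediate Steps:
$V = 5$ ($V = \left(2 - 1\right) 5 = 1 \cdot 5 = 5$)
$l{\left(6 \right)} 7 + V = 6 \cdot 7 + 5 = 42 + 5 = 47$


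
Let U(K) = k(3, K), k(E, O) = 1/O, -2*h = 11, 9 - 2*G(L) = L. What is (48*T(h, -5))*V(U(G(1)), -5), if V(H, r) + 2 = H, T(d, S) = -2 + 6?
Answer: -336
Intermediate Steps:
G(L) = 9/2 - L/2
h = -11/2 (h = -½*11 = -11/2 ≈ -5.5000)
U(K) = 1/K
T(d, S) = 4
V(H, r) = -2 + H
(48*T(h, -5))*V(U(G(1)), -5) = (48*4)*(-2 + 1/(9/2 - ½*1)) = 192*(-2 + 1/(9/2 - ½)) = 192*(-2 + 1/4) = 192*(-2 + ¼) = 192*(-7/4) = -336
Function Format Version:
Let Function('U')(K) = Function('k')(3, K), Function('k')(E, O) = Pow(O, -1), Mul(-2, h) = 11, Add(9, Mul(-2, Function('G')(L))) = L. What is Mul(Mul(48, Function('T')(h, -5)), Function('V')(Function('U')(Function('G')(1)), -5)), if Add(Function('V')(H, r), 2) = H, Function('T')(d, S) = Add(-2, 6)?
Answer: -336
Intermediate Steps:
Function('G')(L) = Add(Rational(9, 2), Mul(Rational(-1, 2), L))
h = Rational(-11, 2) (h = Mul(Rational(-1, 2), 11) = Rational(-11, 2) ≈ -5.5000)
Function('U')(K) = Pow(K, -1)
Function('T')(d, S) = 4
Function('V')(H, r) = Add(-2, H)
Mul(Mul(48, Function('T')(h, -5)), Function('V')(Function('U')(Function('G')(1)), -5)) = Mul(Mul(48, 4), Add(-2, Pow(Add(Rational(9, 2), Mul(Rational(-1, 2), 1)), -1))) = Mul(192, Add(-2, Pow(Add(Rational(9, 2), Rational(-1, 2)), -1))) = Mul(192, Add(-2, Pow(4, -1))) = Mul(192, Add(-2, Rational(1, 4))) = Mul(192, Rational(-7, 4)) = -336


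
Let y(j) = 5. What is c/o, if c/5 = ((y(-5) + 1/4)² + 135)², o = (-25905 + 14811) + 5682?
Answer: -11275335/461824 ≈ -24.415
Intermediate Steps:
o = -5412 (o = -11094 + 5682 = -5412)
c = 33826005/256 (c = 5*((5 + 1/4)² + 135)² = 5*((5 + ¼)² + 135)² = 5*((21/4)² + 135)² = 5*(441/16 + 135)² = 5*(2601/16)² = 5*(6765201/256) = 33826005/256 ≈ 1.3213e+5)
c/o = (33826005/256)/(-5412) = (33826005/256)*(-1/5412) = -11275335/461824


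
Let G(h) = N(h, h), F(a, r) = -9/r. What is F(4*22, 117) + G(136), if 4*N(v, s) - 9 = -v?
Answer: -1655/52 ≈ -31.827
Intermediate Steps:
N(v, s) = 9/4 - v/4 (N(v, s) = 9/4 + (-v)/4 = 9/4 - v/4)
G(h) = 9/4 - h/4
F(4*22, 117) + G(136) = -9/117 + (9/4 - 1/4*136) = -9*1/117 + (9/4 - 34) = -1/13 - 127/4 = -1655/52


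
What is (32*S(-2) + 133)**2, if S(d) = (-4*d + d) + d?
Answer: 68121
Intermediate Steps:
S(d) = -2*d (S(d) = -3*d + d = -2*d)
(32*S(-2) + 133)**2 = (32*(-2*(-2)) + 133)**2 = (32*4 + 133)**2 = (128 + 133)**2 = 261**2 = 68121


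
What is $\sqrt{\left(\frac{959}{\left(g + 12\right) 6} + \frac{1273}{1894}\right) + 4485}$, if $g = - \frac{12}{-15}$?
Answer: $\frac{\sqrt{9294311959602}}{45456} \approx 67.068$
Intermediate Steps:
$g = \frac{4}{5}$ ($g = \left(-12\right) \left(- \frac{1}{15}\right) = \frac{4}{5} \approx 0.8$)
$\sqrt{\left(\frac{959}{\left(g + 12\right) 6} + \frac{1273}{1894}\right) + 4485} = \sqrt{\left(\frac{959}{\left(\frac{4}{5} + 12\right) 6} + \frac{1273}{1894}\right) + 4485} = \sqrt{\left(\frac{959}{\frac{64}{5} \cdot 6} + 1273 \cdot \frac{1}{1894}\right) + 4485} = \sqrt{\left(\frac{959}{\frac{384}{5}} + \frac{1273}{1894}\right) + 4485} = \sqrt{\left(959 \cdot \frac{5}{384} + \frac{1273}{1894}\right) + 4485} = \sqrt{\left(\frac{4795}{384} + \frac{1273}{1894}\right) + 4485} = \sqrt{\frac{4785281}{363648} + 4485} = \sqrt{\frac{1635746561}{363648}} = \frac{\sqrt{9294311959602}}{45456}$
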